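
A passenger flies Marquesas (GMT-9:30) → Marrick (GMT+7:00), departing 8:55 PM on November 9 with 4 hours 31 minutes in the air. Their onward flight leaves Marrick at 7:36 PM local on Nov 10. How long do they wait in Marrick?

Convert departure to UTC: 8:55 PM + 9:30 = 6:25 AM UTC on Nov 10.
Add 4 hours and 31 minutes flight time → 10:56 AM UTC.
Marrick is UTC+7:00, so local arrival = 10:56 AM + 7:00 = 5:56 PM on Nov 10.
Layover = 7:36 PM − 5:56 PM = 1 hour 40 minutes.

1 hour 40 minutes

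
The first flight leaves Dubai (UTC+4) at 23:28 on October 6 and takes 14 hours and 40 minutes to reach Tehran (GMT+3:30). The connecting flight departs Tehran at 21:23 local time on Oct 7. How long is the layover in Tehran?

Convert departure to UTC: 23:28 − 4:00 = 19:28 UTC on Oct 6.
Add 14 hours 40 minutes flight time → 10:08 UTC (Oct 7).
Tehran is UTC+3:30, so local arrival = 10:08 + 3:30 = 13:38 on Oct 7.
Layover = 21:23 − 13:38 = 7 hours 45 minutes.

7 hours 45 minutes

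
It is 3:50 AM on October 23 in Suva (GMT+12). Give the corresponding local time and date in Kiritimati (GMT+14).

5:50 AM on October 23

In UTC: 3:50 AM − 12:00 = 3:50 PM on Oct 22.
Kiritimati is UTC+14:00: 3:50 PM + 14:00 = 5:50 AM on Oct 23.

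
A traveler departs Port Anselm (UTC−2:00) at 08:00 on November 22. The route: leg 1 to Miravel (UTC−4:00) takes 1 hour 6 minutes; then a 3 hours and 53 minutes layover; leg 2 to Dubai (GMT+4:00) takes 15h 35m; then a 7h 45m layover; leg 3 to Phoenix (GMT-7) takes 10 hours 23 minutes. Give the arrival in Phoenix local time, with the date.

17:42 on Nov 23

Convert departure to UTC: 08:00 + 2:00 = 10:00 UTC on Nov 22.
Add 1 hour 6 minutes leg 1 → 11:06 UTC.
Add 3 hours 53 minutes layover in Miravel → 14:59 UTC.
Add 15 hours 35 minutes leg 2 → 06:34 UTC (Nov 23).
Add 7 hours and 45 minutes layover in Dubai → 14:19 UTC.
Add 10 hours and 23 minutes leg 3 → 00:42 UTC (Nov 24).
Phoenix is UTC−7:00, so local arrival = 00:42 − 7:00 = 17:42 on Nov 23.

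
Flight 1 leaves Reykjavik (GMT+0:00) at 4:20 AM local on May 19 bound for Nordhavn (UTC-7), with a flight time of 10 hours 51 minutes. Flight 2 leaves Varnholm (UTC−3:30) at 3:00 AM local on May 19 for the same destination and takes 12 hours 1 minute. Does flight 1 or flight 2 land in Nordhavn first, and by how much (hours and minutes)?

the first, by 3 hours 20 minutes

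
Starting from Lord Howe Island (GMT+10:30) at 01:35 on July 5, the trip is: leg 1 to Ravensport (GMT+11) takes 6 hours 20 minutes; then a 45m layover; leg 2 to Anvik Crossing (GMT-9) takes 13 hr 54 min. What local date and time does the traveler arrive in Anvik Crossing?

03:04 on Jul 5

Convert departure to UTC: 01:35 − 10:30 = 15:05 UTC on Jul 4.
Add 6 hours and 20 minutes leg 1 → 21:25 UTC.
Add 45 minutes layover in Ravensport → 22:10 UTC.
Add 13 hours and 54 minutes leg 2 → 12:04 UTC (Jul 5).
Anvik Crossing is UTC−9:00, so local arrival = 12:04 − 9:00 = 03:04 on Jul 5.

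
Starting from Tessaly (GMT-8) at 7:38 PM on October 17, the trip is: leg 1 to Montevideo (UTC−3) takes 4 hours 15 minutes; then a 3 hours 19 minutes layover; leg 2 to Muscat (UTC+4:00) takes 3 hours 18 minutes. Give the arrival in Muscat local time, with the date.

6:30 PM on October 18

Convert departure to UTC: 7:38 PM + 8:00 = 3:38 AM UTC on Oct 18.
Add 4 hours and 15 minutes leg 1 → 7:53 AM UTC.
Add 3 hours and 19 minutes layover in Montevideo → 11:12 AM UTC.
Add 3 hours and 18 minutes leg 2 → 2:30 PM UTC.
Muscat is UTC+4:00, so local arrival = 2:30 PM + 4:00 = 6:30 PM on Oct 18.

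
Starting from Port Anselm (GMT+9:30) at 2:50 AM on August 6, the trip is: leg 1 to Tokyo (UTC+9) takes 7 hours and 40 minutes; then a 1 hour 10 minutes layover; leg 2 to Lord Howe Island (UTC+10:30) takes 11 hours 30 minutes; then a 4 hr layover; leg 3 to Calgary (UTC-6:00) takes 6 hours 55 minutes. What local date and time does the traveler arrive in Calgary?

Convert departure to UTC: 2:50 AM − 9:30 = 5:20 PM UTC on Aug 5.
Add 7 hours 40 minutes leg 1 → 1:00 AM UTC (Aug 6).
Add 1 hour and 10 minutes layover in Tokyo → 2:10 AM UTC.
Add 11 hours and 30 minutes leg 2 → 1:40 PM UTC.
Add 4 hours layover in Lord Howe Island → 5:40 PM UTC.
Add 6 hours 55 minutes leg 3 → 12:35 AM UTC (Aug 7).
Calgary is UTC−6:00, so local arrival = 12:35 AM − 6:00 = 6:35 PM on Aug 6.

6:35 PM on Aug 6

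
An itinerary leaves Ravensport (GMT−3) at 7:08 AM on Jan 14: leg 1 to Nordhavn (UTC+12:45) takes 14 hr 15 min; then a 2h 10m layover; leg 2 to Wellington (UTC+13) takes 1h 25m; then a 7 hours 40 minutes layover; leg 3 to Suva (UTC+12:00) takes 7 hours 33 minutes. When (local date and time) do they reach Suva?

7:11 AM on Jan 16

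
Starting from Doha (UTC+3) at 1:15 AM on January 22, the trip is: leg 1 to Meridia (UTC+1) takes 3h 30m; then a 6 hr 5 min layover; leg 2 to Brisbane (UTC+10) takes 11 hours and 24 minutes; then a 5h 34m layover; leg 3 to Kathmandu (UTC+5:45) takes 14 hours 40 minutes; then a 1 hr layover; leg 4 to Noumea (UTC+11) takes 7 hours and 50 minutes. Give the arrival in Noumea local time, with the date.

Convert departure to UTC: 1:15 AM − 3:00 = 10:15 PM UTC on Jan 21.
Add 3 hours and 30 minutes leg 1 → 1:45 AM UTC (Jan 22).
Add 6 hours and 5 minutes layover in Meridia → 7:50 AM UTC.
Add 11 hours 24 minutes leg 2 → 7:14 PM UTC.
Add 5 hours and 34 minutes layover in Brisbane → 12:48 AM UTC (Jan 23).
Add 14 hours and 40 minutes leg 3 → 3:28 PM UTC.
Add 1 hour layover in Kathmandu → 4:28 PM UTC.
Add 7 hours 50 minutes leg 4 → 12:18 AM UTC (Jan 24).
Noumea is UTC+11:00, so local arrival = 12:18 AM + 11:00 = 11:18 AM on Jan 24.

11:18 AM on January 24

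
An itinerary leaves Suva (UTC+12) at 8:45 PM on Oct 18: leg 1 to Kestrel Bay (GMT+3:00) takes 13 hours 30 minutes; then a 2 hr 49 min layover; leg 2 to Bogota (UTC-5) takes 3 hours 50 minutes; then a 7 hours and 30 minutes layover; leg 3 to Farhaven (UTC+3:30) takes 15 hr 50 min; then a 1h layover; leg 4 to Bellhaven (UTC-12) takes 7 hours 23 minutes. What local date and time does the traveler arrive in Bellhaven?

12:37 AM on Oct 20

Convert departure to UTC: 8:45 PM − 12:00 = 8:45 AM UTC on Oct 18.
Add 13 hours 30 minutes leg 1 → 10:15 PM UTC.
Add 2 hours 49 minutes layover in Kestrel Bay → 1:04 AM UTC (Oct 19).
Add 3 hours and 50 minutes leg 2 → 4:54 AM UTC.
Add 7 hours 30 minutes layover in Bogota → 12:24 PM UTC.
Add 15 hours and 50 minutes leg 3 → 4:14 AM UTC (Oct 20).
Add 1 hour layover in Farhaven → 5:14 AM UTC.
Add 7 hours 23 minutes leg 4 → 12:37 PM UTC.
Bellhaven is UTC−12:00, so local arrival = 12:37 PM − 12:00 = 12:37 AM on Oct 20.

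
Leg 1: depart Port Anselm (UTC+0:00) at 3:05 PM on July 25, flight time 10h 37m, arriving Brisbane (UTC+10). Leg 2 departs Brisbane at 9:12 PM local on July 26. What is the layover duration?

Port Anselm is at UTC+0, so departure is already 3:05 PM UTC on Jul 25.
Add 10 hours and 37 minutes flight time → 1:42 AM UTC (Jul 26).
Brisbane is UTC+10:00, so local arrival = 1:42 AM + 10:00 = 11:42 AM on Jul 26.
Layover = 9:12 PM − 11:42 AM = 9 hours 30 minutes.

9 hours 30 minutes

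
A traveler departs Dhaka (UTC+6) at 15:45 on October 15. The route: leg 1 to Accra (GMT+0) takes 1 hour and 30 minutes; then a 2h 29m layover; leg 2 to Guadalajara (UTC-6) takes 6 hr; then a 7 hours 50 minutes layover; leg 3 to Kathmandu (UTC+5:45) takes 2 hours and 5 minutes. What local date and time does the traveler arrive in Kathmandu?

11:24 on Oct 16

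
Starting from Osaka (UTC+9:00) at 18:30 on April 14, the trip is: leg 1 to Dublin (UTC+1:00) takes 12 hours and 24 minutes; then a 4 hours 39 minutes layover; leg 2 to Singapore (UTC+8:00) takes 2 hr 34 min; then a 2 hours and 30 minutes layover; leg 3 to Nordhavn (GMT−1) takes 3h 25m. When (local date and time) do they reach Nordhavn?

10:02 on April 15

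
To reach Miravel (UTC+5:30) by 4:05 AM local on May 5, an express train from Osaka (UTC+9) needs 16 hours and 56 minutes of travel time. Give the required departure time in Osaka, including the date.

Target arrival in UTC: 4:05 AM − 5:30 = 10:35 PM on May 4.
Subtract 16 hours and 56 minutes → departure 5:39 AM UTC on May 4.
Osaka is UTC+9:00: 5:39 AM + 9:00 = 2:39 PM on May 4.

2:39 PM on May 4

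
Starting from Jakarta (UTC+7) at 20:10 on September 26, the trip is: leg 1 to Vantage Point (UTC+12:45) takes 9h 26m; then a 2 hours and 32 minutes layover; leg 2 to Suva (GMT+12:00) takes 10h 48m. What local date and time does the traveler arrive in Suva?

Convert departure to UTC: 20:10 − 7:00 = 13:10 UTC on Sep 26.
Add 9 hours and 26 minutes leg 1 → 22:36 UTC.
Add 2 hours 32 minutes layover in Vantage Point → 01:08 UTC (Sep 27).
Add 10 hours and 48 minutes leg 2 → 11:56 UTC.
Suva is UTC+12:00, so local arrival = 11:56 + 12:00 = 23:56 on Sep 27.

23:56 on September 27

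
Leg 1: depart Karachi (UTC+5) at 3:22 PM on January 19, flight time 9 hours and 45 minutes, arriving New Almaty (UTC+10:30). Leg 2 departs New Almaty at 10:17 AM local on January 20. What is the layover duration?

Convert departure to UTC: 3:22 PM − 5:00 = 10:22 AM UTC on Jan 19.
Add 9 hours and 45 minutes flight time → 8:07 PM UTC.
New Almaty is UTC+10:30, so local arrival = 8:07 PM + 10:30 = 6:37 AM on Jan 20.
Layover = 10:17 AM − 6:37 AM = 3 hours 40 minutes.

3 hours 40 minutes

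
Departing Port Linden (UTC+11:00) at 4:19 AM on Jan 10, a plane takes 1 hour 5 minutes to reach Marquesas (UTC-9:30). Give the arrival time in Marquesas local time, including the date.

Convert departure to UTC: 4:19 AM − 11:00 = 5:19 PM UTC on Jan 9.
Add 1 hour and 5 minutes travel time → 6:24 PM UTC.
Marquesas is UTC−9:30, so local arrival = 6:24 PM − 9:30 = 8:54 AM on Jan 9.

8:54 AM on Jan 9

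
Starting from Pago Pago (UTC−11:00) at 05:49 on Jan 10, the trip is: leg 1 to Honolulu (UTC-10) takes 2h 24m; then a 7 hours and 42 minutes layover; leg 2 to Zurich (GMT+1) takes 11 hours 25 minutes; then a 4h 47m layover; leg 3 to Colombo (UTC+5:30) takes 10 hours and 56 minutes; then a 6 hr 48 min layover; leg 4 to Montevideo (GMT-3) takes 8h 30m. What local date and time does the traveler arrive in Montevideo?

Convert departure to UTC: 05:49 + 11:00 = 16:49 UTC on Jan 10.
Add 2 hours 24 minutes leg 1 → 19:13 UTC.
Add 7 hours and 42 minutes layover in Honolulu → 02:55 UTC (Jan 11).
Add 11 hours 25 minutes leg 2 → 14:20 UTC.
Add 4 hours 47 minutes layover in Zurich → 19:07 UTC.
Add 10 hours 56 minutes leg 3 → 06:03 UTC (Jan 12).
Add 6 hours and 48 minutes layover in Colombo → 12:51 UTC.
Add 8 hours 30 minutes leg 4 → 21:21 UTC.
Montevideo is UTC−3:00, so local arrival = 21:21 − 3:00 = 18:21 on Jan 12.

18:21 on Jan 12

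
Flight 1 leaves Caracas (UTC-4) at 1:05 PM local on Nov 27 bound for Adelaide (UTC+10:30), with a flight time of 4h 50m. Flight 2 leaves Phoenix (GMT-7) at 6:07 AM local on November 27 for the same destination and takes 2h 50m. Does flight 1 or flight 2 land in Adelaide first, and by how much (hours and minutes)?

the second, by 5 hours 58 minutes

Flight 1 in UTC: 1:05 PM + 4:00 = 5:05 PM on Nov 27.
+4 hours and 50 minutes → arrive 9:55 PM UTC on Nov 27.
Flight 2 in UTC: 6:07 AM + 7:00 = 1:07 PM on Nov 27.
+2 hours and 50 minutes → arrive 3:57 PM UTC on Nov 27.
Flight 2 lands earlier by 5 hours 58 minutes.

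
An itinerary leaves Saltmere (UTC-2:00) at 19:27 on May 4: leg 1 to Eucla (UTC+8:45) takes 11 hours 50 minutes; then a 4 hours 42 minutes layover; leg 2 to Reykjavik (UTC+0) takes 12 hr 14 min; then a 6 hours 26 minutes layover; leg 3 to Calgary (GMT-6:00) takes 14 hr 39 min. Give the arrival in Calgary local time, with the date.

Convert departure to UTC: 19:27 + 2:00 = 21:27 UTC on May 4.
Add 11 hours 50 minutes leg 1 → 09:17 UTC (May 5).
Add 4 hours 42 minutes layover in Eucla → 13:59 UTC.
Add 12 hours 14 minutes leg 2 → 02:13 UTC (May 6).
Add 6 hours and 26 minutes layover in Reykjavik → 08:39 UTC.
Add 14 hours 39 minutes leg 3 → 23:18 UTC.
Calgary is UTC−6:00, so local arrival = 23:18 − 6:00 = 17:18 on May 6.

17:18 on May 6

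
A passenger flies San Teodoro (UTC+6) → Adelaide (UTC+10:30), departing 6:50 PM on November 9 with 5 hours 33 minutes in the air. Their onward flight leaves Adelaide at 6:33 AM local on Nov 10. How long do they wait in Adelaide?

Convert departure to UTC: 6:50 PM − 6:00 = 12:50 PM UTC on Nov 9.
Add 5 hours 33 minutes flight time → 6:23 PM UTC.
Adelaide is UTC+10:30, so local arrival = 6:23 PM + 10:30 = 4:53 AM on Nov 10.
Layover = 6:33 AM − 4:53 AM = 1 hour 40 minutes.

1 hour 40 minutes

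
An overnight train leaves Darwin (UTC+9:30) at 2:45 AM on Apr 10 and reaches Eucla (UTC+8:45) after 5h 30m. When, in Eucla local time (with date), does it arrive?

Eucla is 0:45 behind Darwin.
After 5 hours and 30 minutes it is 8:15 AM in Darwin.
Shift by the zone difference: 8:15 AM − 0:45 = 7:30 AM on Apr 10 in Eucla.

7:30 AM on April 10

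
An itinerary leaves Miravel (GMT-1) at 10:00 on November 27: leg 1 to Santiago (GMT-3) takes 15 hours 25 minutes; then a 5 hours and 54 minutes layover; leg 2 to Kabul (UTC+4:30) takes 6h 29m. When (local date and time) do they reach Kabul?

19:18 on November 28

Convert departure to UTC: 10:00 + 1:00 = 11:00 UTC on Nov 27.
Add 15 hours and 25 minutes leg 1 → 02:25 UTC (Nov 28).
Add 5 hours and 54 minutes layover in Santiago → 08:19 UTC.
Add 6 hours 29 minutes leg 2 → 14:48 UTC.
Kabul is UTC+4:30, so local arrival = 14:48 + 4:30 = 19:18 on Nov 28.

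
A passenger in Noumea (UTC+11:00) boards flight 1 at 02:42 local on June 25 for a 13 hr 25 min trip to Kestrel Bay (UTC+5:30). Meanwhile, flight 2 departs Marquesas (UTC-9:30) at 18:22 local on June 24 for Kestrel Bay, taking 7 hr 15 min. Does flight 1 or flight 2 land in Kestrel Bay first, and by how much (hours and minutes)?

Flight 1 in UTC: 02:42 − 11:00 = 15:42 on Jun 24.
+13 hours and 25 minutes → arrive 05:07 UTC on Jun 25.
Flight 2 in UTC: 18:22 + 9:30 = 03:52 on Jun 25.
+7 hours and 15 minutes → arrive 11:07 UTC on Jun 25.
Flight 1 lands earlier by 6 hours.

the first, by 6 hours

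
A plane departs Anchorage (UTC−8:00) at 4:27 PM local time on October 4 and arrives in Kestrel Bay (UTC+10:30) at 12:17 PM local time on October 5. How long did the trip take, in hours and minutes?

Departure in UTC: 4:27 PM + 8:00 = 12:27 AM on Oct 5.
Arrival in UTC: 12:17 PM − 10:30 = 1:47 AM on Oct 5.
Elapsed = 1:47 AM − 12:27 AM = 1 hour 20 minutes.

1 hour 20 minutes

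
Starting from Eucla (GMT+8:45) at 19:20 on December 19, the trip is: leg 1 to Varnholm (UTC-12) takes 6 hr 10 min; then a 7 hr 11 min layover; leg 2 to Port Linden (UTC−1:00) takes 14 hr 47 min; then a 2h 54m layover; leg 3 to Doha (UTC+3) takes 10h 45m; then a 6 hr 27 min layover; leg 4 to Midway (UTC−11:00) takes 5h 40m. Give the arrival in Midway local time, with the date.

05:29 on December 21

Convert departure to UTC: 19:20 − 8:45 = 10:35 UTC on Dec 19.
Add 6 hours and 10 minutes leg 1 → 16:45 UTC.
Add 7 hours and 11 minutes layover in Varnholm → 23:56 UTC.
Add 14 hours 47 minutes leg 2 → 14:43 UTC (Dec 20).
Add 2 hours 54 minutes layover in Port Linden → 17:37 UTC.
Add 10 hours and 45 minutes leg 3 → 04:22 UTC (Dec 21).
Add 6 hours and 27 minutes layover in Doha → 10:49 UTC.
Add 5 hours 40 minutes leg 4 → 16:29 UTC.
Midway is UTC−11:00, so local arrival = 16:29 − 11:00 = 05:29 on Dec 21.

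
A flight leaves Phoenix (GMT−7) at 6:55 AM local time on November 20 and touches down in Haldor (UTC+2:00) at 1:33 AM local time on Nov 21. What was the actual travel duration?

Departure in UTC: 6:55 AM + 7:00 = 1:55 PM on Nov 20.
Arrival in UTC: 1:33 AM − 2:00 = 11:33 PM on Nov 20.
Elapsed = 11:33 PM − 1:55 PM = 9 hours 38 minutes.

9 hours 38 minutes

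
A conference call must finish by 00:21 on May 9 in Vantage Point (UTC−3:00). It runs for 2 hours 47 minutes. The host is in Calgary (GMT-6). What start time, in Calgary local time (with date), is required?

18:34 on May 8

Target end time in UTC: 00:21 + 3:00 = 03:21 on May 9.
Subtract 2 hours 47 minutes → start 00:34 UTC on May 9.
Calgary is UTC−6:00: 00:34 − 6:00 = 18:34 on May 8.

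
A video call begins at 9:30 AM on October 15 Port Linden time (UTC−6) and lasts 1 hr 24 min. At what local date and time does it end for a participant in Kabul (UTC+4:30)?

9:24 PM on October 15

Convert start to UTC: 9:30 AM + 6:00 = 3:30 PM UTC on Oct 15.
Add 1 hour 24 minutes duration → 4:54 PM UTC.
Kabul is UTC+4:30, so local end time = 4:54 PM + 4:30 = 9:24 PM on Oct 15.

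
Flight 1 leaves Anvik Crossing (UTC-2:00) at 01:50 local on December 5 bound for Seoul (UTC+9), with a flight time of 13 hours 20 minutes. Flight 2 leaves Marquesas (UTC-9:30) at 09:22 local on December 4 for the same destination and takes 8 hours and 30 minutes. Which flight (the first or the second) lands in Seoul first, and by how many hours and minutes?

the second, by 13 hours 48 minutes

Flight 1 in UTC: 01:50 + 2:00 = 03:50 on Dec 5.
+13 hours and 20 minutes → arrive 17:10 UTC on Dec 5.
Flight 2 in UTC: 09:22 + 9:30 = 18:52 on Dec 4.
+8 hours and 30 minutes → arrive 03:22 UTC on Dec 5.
Flight 2 lands earlier by 13 hours 48 minutes.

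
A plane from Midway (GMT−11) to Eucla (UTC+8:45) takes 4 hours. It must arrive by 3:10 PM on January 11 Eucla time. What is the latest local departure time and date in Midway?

Target arrival in UTC: 3:10 PM − 8:45 = 6:25 AM on Jan 11.
Subtract 4 hours → departure 2:25 AM UTC on Jan 11.
Midway is UTC−11:00: 2:25 AM − 11:00 = 3:25 PM on Jan 10.

3:25 PM on January 10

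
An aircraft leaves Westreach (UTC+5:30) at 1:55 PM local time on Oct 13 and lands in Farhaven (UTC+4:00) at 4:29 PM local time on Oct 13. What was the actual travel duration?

4 hours 4 minutes

Departure in UTC: 1:55 PM − 5:30 = 8:25 AM on Oct 13.
Arrival in UTC: 4:29 PM − 4:00 = 12:29 PM on Oct 13.
Elapsed = 12:29 PM − 8:25 AM = 4 hours 4 minutes.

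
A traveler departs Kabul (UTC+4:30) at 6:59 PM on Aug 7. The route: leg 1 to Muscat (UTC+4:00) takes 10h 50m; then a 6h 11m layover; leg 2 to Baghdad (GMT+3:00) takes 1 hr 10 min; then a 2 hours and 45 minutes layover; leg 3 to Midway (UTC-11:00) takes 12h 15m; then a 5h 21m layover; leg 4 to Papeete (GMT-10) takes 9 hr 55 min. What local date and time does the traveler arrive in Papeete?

Convert departure to UTC: 6:59 PM − 4:30 = 2:29 PM UTC on Aug 7.
Add 10 hours 50 minutes leg 1 → 1:19 AM UTC (Aug 8).
Add 6 hours 11 minutes layover in Muscat → 7:30 AM UTC.
Add 1 hour and 10 minutes leg 2 → 8:40 AM UTC.
Add 2 hours 45 minutes layover in Baghdad → 11:25 AM UTC.
Add 12 hours 15 minutes leg 3 → 11:40 PM UTC.
Add 5 hours and 21 minutes layover in Midway → 5:01 AM UTC (Aug 9).
Add 9 hours and 55 minutes leg 4 → 2:56 PM UTC.
Papeete is UTC−10:00, so local arrival = 2:56 PM − 10:00 = 4:56 AM on Aug 9.

4:56 AM on August 9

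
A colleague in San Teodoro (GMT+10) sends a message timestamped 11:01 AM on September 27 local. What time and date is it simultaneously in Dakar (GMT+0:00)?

1:01 AM on Sep 27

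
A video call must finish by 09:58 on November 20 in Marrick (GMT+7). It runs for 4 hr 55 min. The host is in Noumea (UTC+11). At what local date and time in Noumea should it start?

09:03 on November 20

Target end time in UTC: 09:58 − 7:00 = 02:58 on Nov 20.
Subtract 4 hours 55 minutes → start 22:03 UTC on Nov 19.
Noumea is UTC+11:00: 22:03 + 11:00 = 09:03 on Nov 20.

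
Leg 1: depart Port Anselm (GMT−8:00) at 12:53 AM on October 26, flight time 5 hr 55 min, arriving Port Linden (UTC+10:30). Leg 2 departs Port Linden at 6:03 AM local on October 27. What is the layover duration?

4 hours 45 minutes

Convert departure to UTC: 12:53 AM + 8:00 = 8:53 AM UTC on Oct 26.
Add 5 hours and 55 minutes flight time → 2:48 PM UTC.
Port Linden is UTC+10:30, so local arrival = 2:48 PM + 10:30 = 1:18 AM on Oct 27.
Layover = 6:03 AM − 1:18 AM = 4 hours 45 minutes.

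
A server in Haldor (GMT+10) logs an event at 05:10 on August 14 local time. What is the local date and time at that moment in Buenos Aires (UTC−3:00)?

16:10 on Aug 13

In UTC: 05:10 − 10:00 = 19:10 on Aug 13.
Buenos Aires is UTC−3:00: 19:10 − 3:00 = 16:10 on Aug 13.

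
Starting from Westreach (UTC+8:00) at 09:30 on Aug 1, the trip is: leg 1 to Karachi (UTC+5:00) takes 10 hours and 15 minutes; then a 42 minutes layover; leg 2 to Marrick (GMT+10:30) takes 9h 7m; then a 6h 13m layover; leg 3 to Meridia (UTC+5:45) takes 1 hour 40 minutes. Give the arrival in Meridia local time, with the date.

Convert departure to UTC: 09:30 − 8:00 = 01:30 UTC on Aug 1.
Add 10 hours 15 minutes leg 1 → 11:45 UTC.
Add 42 minutes layover in Karachi → 12:27 UTC.
Add 9 hours and 7 minutes leg 2 → 21:34 UTC.
Add 6 hours 13 minutes layover in Marrick → 03:47 UTC (Aug 2).
Add 1 hour and 40 minutes leg 3 → 05:27 UTC.
Meridia is UTC+5:45, so local arrival = 05:27 + 5:45 = 11:12 on Aug 2.

11:12 on August 2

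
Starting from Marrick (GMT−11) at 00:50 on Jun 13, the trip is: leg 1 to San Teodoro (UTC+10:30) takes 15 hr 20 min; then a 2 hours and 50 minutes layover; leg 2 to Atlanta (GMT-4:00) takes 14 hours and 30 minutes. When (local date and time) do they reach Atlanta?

16:30 on Jun 14

Convert departure to UTC: 00:50 + 11:00 = 11:50 UTC on Jun 13.
Add 15 hours and 20 minutes leg 1 → 03:10 UTC (Jun 14).
Add 2 hours 50 minutes layover in San Teodoro → 06:00 UTC.
Add 14 hours 30 minutes leg 2 → 20:30 UTC.
Atlanta is UTC−4:00, so local arrival = 20:30 − 4:00 = 16:30 on Jun 14.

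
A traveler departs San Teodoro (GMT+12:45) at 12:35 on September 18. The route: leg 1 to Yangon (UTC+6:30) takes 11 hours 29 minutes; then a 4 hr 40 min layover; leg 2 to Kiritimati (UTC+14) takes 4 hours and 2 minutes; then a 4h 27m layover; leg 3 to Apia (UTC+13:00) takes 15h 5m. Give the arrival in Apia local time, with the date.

04:33 on September 20

Convert departure to UTC: 12:35 − 12:45 = 23:50 UTC on Sep 17.
Add 11 hours 29 minutes leg 1 → 11:19 UTC (Sep 18).
Add 4 hours 40 minutes layover in Yangon → 15:59 UTC.
Add 4 hours 2 minutes leg 2 → 20:01 UTC.
Add 4 hours 27 minutes layover in Kiritimati → 00:28 UTC (Sep 19).
Add 15 hours 5 minutes leg 3 → 15:33 UTC.
Apia is UTC+13:00, so local arrival = 15:33 + 13:00 = 04:33 on Sep 20.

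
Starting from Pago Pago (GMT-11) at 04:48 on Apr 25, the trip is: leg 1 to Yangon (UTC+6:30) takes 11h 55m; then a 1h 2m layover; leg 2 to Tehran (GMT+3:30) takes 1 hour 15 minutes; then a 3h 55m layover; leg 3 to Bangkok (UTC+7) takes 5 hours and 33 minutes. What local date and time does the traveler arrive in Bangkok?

Convert departure to UTC: 04:48 + 11:00 = 15:48 UTC on Apr 25.
Add 11 hours 55 minutes leg 1 → 03:43 UTC (Apr 26).
Add 1 hour and 2 minutes layover in Yangon → 04:45 UTC.
Add 1 hour 15 minutes leg 2 → 06:00 UTC.
Add 3 hours and 55 minutes layover in Tehran → 09:55 UTC.
Add 5 hours 33 minutes leg 3 → 15:28 UTC.
Bangkok is UTC+7:00, so local arrival = 15:28 + 7:00 = 22:28 on Apr 26.

22:28 on April 26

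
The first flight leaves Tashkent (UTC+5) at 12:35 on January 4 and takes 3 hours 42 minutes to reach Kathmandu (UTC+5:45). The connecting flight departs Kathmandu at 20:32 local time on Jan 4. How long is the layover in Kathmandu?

3 hours 30 minutes

Convert departure to UTC: 12:35 − 5:00 = 07:35 UTC on Jan 4.
Add 3 hours 42 minutes flight time → 11:17 UTC.
Kathmandu is UTC+5:45, so local arrival = 11:17 + 5:45 = 17:02 on Jan 4.
Layover = 20:32 − 17:02 = 3 hours 30 minutes.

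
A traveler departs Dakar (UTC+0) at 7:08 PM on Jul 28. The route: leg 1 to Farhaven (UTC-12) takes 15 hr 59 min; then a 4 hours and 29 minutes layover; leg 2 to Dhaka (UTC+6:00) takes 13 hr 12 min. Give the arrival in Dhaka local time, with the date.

Dakar is at UTC+0, so departure is already 7:08 PM UTC on Jul 28.
Add 15 hours 59 minutes leg 1 → 11:07 AM UTC (Jul 29).
Add 4 hours and 29 minutes layover in Farhaven → 3:36 PM UTC.
Add 13 hours and 12 minutes leg 2 → 4:48 AM UTC (Jul 30).
Dhaka is UTC+6:00, so local arrival = 4:48 AM + 6:00 = 10:48 AM on Jul 30.

10:48 AM on July 30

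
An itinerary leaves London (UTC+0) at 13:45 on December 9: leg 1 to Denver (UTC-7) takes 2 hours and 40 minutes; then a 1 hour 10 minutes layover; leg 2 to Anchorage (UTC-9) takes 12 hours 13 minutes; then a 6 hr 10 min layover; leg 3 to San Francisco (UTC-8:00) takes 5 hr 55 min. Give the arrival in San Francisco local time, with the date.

09:53 on Dec 10

London is at UTC+0, so departure is already 13:45 UTC on Dec 9.
Add 2 hours 40 minutes leg 1 → 16:25 UTC.
Add 1 hour and 10 minutes layover in Denver → 17:35 UTC.
Add 12 hours 13 minutes leg 2 → 05:48 UTC (Dec 10).
Add 6 hours and 10 minutes layover in Anchorage → 11:58 UTC.
Add 5 hours and 55 minutes leg 3 → 17:53 UTC.
San Francisco is UTC−8:00, so local arrival = 17:53 − 8:00 = 09:53 on Dec 10.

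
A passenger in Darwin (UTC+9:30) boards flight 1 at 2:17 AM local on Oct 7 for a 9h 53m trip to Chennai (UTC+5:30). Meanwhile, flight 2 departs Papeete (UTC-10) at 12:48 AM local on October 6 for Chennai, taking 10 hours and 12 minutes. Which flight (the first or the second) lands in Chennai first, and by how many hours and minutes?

Flight 1 in UTC: 2:17 AM − 9:30 = 4:47 PM on Oct 6.
+9 hours 53 minutes → arrive 2:40 AM UTC on Oct 7.
Flight 2 in UTC: 12:48 AM + 10:00 = 10:48 AM on Oct 6.
+10 hours and 12 minutes → arrive 9:00 PM UTC on Oct 6.
Flight 2 lands earlier by 5 hours 40 minutes.

the second, by 5 hours 40 minutes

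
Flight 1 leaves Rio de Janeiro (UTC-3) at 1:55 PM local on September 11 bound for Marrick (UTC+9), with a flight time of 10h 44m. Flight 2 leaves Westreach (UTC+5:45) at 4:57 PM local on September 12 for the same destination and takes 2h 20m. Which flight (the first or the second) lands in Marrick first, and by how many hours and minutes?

the first, by 9 hours 53 minutes

Flight 1 in UTC: 1:55 PM + 3:00 = 4:55 PM on Sep 11.
+10 hours and 44 minutes → arrive 3:39 AM UTC on Sep 12.
Flight 2 in UTC: 4:57 PM − 5:45 = 11:12 AM on Sep 12.
+2 hours and 20 minutes → arrive 1:32 PM UTC on Sep 12.
Flight 1 lands earlier by 9 hours 53 minutes.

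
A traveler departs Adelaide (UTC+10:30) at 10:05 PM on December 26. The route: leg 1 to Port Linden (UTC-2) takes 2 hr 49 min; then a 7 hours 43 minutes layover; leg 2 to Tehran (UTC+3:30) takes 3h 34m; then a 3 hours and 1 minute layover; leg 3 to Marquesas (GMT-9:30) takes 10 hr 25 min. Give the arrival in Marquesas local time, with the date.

Convert departure to UTC: 10:05 PM − 10:30 = 11:35 AM UTC on Dec 26.
Add 2 hours and 49 minutes leg 1 → 2:24 PM UTC.
Add 7 hours and 43 minutes layover in Port Linden → 10:07 PM UTC.
Add 3 hours 34 minutes leg 2 → 1:41 AM UTC (Dec 27).
Add 3 hours and 1 minute layover in Tehran → 4:42 AM UTC.
Add 10 hours and 25 minutes leg 3 → 3:07 PM UTC.
Marquesas is UTC−9:30, so local arrival = 3:07 PM − 9:30 = 5:37 AM on Dec 27.

5:37 AM on December 27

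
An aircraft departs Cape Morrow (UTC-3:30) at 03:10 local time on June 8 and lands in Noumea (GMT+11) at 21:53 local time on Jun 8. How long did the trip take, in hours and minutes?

4 hours 13 minutes

Noumea is 14:30 ahead of Cape Morrow.
Clock-face elapsed time (ignoring zones) is 18 hours 43 minutes.
Actual elapsed = 18 hours 43 minutes − 14:30 = 4 hours 13 minutes.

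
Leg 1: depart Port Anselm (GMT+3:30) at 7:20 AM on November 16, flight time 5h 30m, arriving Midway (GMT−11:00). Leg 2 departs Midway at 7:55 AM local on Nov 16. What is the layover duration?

Convert departure to UTC: 7:20 AM − 3:30 = 3:50 AM UTC on Nov 16.
Add 5 hours 30 minutes flight time → 9:20 AM UTC.
Midway is UTC−11:00, so local arrival = 9:20 AM − 11:00 = 10:20 PM on Nov 15.
Layover = 7:55 AM − 10:20 PM (+1 day) = 9 hours 35 minutes.

9 hours 35 minutes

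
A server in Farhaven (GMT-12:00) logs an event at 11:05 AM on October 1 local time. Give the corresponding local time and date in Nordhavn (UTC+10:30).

In UTC: 11:05 AM + 12:00 = 11:05 PM on Oct 1.
Nordhavn is UTC+10:30: 11:05 PM + 10:30 = 9:35 AM on Oct 2.

9:35 AM on October 2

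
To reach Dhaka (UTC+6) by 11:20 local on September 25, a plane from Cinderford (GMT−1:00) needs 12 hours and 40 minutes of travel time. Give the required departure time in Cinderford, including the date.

Target arrival in UTC: 11:20 − 6:00 = 05:20 on Sep 25.
Subtract 12 hours 40 minutes → departure 16:40 UTC on Sep 24.
Cinderford is UTC−1:00: 16:40 − 1:00 = 15:40 on Sep 24.

15:40 on September 24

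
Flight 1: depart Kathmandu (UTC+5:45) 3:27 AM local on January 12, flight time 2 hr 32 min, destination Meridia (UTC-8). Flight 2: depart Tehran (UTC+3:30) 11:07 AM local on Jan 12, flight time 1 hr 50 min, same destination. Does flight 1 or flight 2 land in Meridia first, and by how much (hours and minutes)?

the first, by 9 hours 13 minutes

Flight 1 in UTC: 3:27 AM − 5:45 = 9:42 PM on Jan 11.
+2 hours and 32 minutes → arrive 12:14 AM UTC on Jan 12.
Flight 2 in UTC: 11:07 AM − 3:30 = 7:37 AM on Jan 12.
+1 hour and 50 minutes → arrive 9:27 AM UTC on Jan 12.
Flight 1 lands earlier by 9 hours 13 minutes.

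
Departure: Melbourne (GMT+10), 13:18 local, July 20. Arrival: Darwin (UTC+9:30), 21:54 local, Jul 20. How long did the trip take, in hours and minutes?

9 hours 6 minutes

Departure in UTC: 13:18 − 10:00 = 03:18 on Jul 20.
Arrival in UTC: 21:54 − 9:30 = 12:24 on Jul 20.
Elapsed = 12:24 − 03:18 = 9 hours 6 minutes.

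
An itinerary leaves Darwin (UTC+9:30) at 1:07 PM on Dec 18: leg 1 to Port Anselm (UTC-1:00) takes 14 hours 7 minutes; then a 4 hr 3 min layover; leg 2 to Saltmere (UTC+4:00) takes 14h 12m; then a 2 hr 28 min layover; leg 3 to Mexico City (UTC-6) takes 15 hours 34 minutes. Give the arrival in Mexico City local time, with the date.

12:01 AM on December 20

Convert departure to UTC: 1:07 PM − 9:30 = 3:37 AM UTC on Dec 18.
Add 14 hours 7 minutes leg 1 → 5:44 PM UTC.
Add 4 hours and 3 minutes layover in Port Anselm → 9:47 PM UTC.
Add 14 hours 12 minutes leg 2 → 11:59 AM UTC (Dec 19).
Add 2 hours 28 minutes layover in Saltmere → 2:27 PM UTC.
Add 15 hours 34 minutes leg 3 → 6:01 AM UTC (Dec 20).
Mexico City is UTC−6:00, so local arrival = 6:01 AM − 6:00 = 12:01 AM on Dec 20.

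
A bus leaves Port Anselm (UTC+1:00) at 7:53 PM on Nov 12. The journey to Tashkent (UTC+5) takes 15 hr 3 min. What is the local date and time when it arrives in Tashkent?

Tashkent is 4:00 ahead of Port Anselm.
After 15 hours and 3 minutes it is 10:56 AM (Nov 13) in Port Anselm.
Shift by the zone difference: 10:56 AM + 4:00 = 2:56 PM on Nov 13 in Tashkent.

2:56 PM on Nov 13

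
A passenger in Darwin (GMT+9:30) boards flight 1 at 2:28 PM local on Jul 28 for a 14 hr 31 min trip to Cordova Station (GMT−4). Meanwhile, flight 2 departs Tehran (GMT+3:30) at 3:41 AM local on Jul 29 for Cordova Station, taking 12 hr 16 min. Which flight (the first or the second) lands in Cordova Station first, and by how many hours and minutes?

Flight 1 in UTC: 2:28 PM − 9:30 = 4:58 AM on Jul 28.
+14 hours and 31 minutes → arrive 7:29 PM UTC on Jul 28.
Flight 2 in UTC: 3:41 AM − 3:30 = 12:11 AM on Jul 29.
+12 hours 16 minutes → arrive 12:27 PM UTC on Jul 29.
Flight 1 lands earlier by 16 hours 58 minutes.

the first, by 16 hours 58 minutes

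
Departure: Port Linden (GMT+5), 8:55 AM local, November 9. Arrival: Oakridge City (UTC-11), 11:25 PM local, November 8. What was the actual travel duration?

Departure in UTC: 8:55 AM − 5:00 = 3:55 AM on Nov 9.
Arrival in UTC: 11:25 PM + 11:00 = 10:25 AM on Nov 9.
Elapsed = 10:25 AM − 3:55 AM = 6 hours 30 minutes.

6 hours 30 minutes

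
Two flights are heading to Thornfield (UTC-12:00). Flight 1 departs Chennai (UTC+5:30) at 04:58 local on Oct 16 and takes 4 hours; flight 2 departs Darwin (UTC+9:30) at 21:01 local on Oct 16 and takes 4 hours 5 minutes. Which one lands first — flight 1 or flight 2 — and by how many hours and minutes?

the first, by 12 hours 8 minutes

Flight 1 in UTC: 04:58 − 5:30 = 23:28 on Oct 15.
+4 hours → arrive 03:28 UTC on Oct 16.
Flight 2 in UTC: 21:01 − 9:30 = 11:31 on Oct 16.
+4 hours and 5 minutes → arrive 15:36 UTC on Oct 16.
Flight 1 lands earlier by 12 hours 8 minutes.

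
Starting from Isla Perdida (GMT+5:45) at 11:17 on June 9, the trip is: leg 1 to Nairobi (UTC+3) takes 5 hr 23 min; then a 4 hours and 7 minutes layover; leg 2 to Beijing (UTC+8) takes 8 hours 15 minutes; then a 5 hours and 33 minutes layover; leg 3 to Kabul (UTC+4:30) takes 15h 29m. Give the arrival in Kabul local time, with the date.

00:49 on June 11

Convert departure to UTC: 11:17 − 5:45 = 05:32 UTC on Jun 9.
Add 5 hours 23 minutes leg 1 → 10:55 UTC.
Add 4 hours and 7 minutes layover in Nairobi → 15:02 UTC.
Add 8 hours and 15 minutes leg 2 → 23:17 UTC.
Add 5 hours and 33 minutes layover in Beijing → 04:50 UTC (Jun 10).
Add 15 hours 29 minutes leg 3 → 20:19 UTC.
Kabul is UTC+4:30, so local arrival = 20:19 + 4:30 = 00:49 on Jun 11.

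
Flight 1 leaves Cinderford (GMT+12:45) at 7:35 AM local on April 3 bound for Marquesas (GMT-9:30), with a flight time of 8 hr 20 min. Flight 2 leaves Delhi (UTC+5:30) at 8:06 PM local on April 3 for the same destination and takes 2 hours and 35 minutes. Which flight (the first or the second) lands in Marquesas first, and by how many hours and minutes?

Flight 1 in UTC: 7:35 AM − 12:45 = 6:50 PM on Apr 2.
+8 hours and 20 minutes → arrive 3:10 AM UTC on Apr 3.
Flight 2 in UTC: 8:06 PM − 5:30 = 2:36 PM on Apr 3.
+2 hours and 35 minutes → arrive 5:11 PM UTC on Apr 3.
Flight 1 lands earlier by 14 hours 1 minute.

the first, by 14 hours 1 minute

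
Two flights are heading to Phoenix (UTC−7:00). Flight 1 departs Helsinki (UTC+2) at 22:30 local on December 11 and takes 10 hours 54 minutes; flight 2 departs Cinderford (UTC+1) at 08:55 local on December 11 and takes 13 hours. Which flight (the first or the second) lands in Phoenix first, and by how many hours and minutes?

Flight 1 in UTC: 22:30 − 2:00 = 20:30 on Dec 11.
+10 hours and 54 minutes → arrive 07:24 UTC on Dec 12.
Flight 2 in UTC: 08:55 − 1:00 = 07:55 on Dec 11.
+13 hours → arrive 20:55 UTC on Dec 11.
Flight 2 lands earlier by 10 hours 29 minutes.

the second, by 10 hours 29 minutes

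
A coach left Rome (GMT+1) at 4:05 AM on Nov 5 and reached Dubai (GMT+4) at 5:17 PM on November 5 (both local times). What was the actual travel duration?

10 hours 12 minutes

Departure in UTC: 4:05 AM − 1:00 = 3:05 AM on Nov 5.
Arrival in UTC: 5:17 PM − 4:00 = 1:17 PM on Nov 5.
Elapsed = 1:17 PM − 3:05 AM = 10 hours 12 minutes.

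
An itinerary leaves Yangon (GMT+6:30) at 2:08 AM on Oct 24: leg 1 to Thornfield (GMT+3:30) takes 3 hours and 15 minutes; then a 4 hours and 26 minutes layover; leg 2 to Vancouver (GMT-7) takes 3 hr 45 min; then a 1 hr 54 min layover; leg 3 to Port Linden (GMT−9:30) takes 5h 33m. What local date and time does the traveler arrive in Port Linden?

Convert departure to UTC: 2:08 AM − 6:30 = 7:38 PM UTC on Oct 23.
Add 3 hours and 15 minutes leg 1 → 10:53 PM UTC.
Add 4 hours 26 minutes layover in Thornfield → 3:19 AM UTC (Oct 24).
Add 3 hours 45 minutes leg 2 → 7:04 AM UTC.
Add 1 hour and 54 minutes layover in Vancouver → 8:58 AM UTC.
Add 5 hours and 33 minutes leg 3 → 2:31 PM UTC.
Port Linden is UTC−9:30, so local arrival = 2:31 PM − 9:30 = 5:01 AM on Oct 24.

5:01 AM on October 24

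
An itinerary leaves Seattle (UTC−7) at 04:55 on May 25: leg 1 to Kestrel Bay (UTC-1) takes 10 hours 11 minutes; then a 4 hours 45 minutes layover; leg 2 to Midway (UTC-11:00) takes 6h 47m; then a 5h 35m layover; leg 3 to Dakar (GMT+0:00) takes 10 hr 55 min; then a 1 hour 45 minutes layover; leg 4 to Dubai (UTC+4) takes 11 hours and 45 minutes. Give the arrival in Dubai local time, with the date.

19:38 on May 27

Convert departure to UTC: 04:55 + 7:00 = 11:55 UTC on May 25.
Add 10 hours 11 minutes leg 1 → 22:06 UTC.
Add 4 hours 45 minutes layover in Kestrel Bay → 02:51 UTC (May 26).
Add 6 hours 47 minutes leg 2 → 09:38 UTC.
Add 5 hours and 35 minutes layover in Midway → 15:13 UTC.
Add 10 hours 55 minutes leg 3 → 02:08 UTC (May 27).
Add 1 hour 45 minutes layover in Dakar → 03:53 UTC.
Add 11 hours and 45 minutes leg 4 → 15:38 UTC.
Dubai is UTC+4:00, so local arrival = 15:38 + 4:00 = 19:38 on May 27.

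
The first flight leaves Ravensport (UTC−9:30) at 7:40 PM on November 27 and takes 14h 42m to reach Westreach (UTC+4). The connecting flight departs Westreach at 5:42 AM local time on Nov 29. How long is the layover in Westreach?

Convert departure to UTC: 7:40 PM + 9:30 = 5:10 AM UTC on Nov 28.
Add 14 hours and 42 minutes flight time → 7:52 PM UTC.
Westreach is UTC+4:00, so local arrival = 7:52 PM + 4:00 = 11:52 PM on Nov 28.
Layover = 5:42 AM − 11:52 PM (+1 day) = 5 hours 50 minutes.

5 hours 50 minutes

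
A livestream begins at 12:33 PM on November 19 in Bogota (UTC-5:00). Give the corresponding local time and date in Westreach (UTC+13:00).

6:33 AM on November 20

Westreach is 18:00 ahead of Bogota.
Shift by the zone difference: 12:33 PM + 18:00 = 6:33 AM on Nov 20 in Westreach.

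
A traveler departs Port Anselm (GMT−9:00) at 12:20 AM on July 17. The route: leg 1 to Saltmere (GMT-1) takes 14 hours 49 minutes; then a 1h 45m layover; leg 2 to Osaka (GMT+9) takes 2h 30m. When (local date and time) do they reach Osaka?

1:24 PM on Jul 18

Convert departure to UTC: 12:20 AM + 9:00 = 9:20 AM UTC on Jul 17.
Add 14 hours 49 minutes leg 1 → 12:09 AM UTC (Jul 18).
Add 1 hour 45 minutes layover in Saltmere → 1:54 AM UTC.
Add 2 hours 30 minutes leg 2 → 4:24 AM UTC.
Osaka is UTC+9:00, so local arrival = 4:24 AM + 9:00 = 1:24 PM on Jul 18.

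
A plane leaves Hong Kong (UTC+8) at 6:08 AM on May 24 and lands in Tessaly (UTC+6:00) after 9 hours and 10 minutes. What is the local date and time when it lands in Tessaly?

1:18 PM on May 24

Convert departure to UTC: 6:08 AM − 8:00 = 10:08 PM UTC on May 23.
Add 9 hours 10 minutes travel time → 7:18 AM UTC (May 24).
Tessaly is UTC+6:00, so local arrival = 7:18 AM + 6:00 = 1:18 PM on May 24.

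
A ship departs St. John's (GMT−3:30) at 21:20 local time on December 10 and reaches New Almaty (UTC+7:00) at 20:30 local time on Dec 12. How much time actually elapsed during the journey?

36 hours 40 minutes

Departure in UTC: 21:20 + 3:30 = 00:50 on Dec 11.
Arrival in UTC: 20:30 − 7:00 = 13:30 on Dec 12.
Elapsed = 13:30 − 00:50 (+1 day) = 36 hours 40 minutes.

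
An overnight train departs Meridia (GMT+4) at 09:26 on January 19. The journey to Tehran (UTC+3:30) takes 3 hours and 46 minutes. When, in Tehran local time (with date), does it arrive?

12:42 on January 19

Tehran is 0:30 behind Meridia.
After 3 hours and 46 minutes it is 13:12 in Meridia.
Shift by the zone difference: 13:12 − 0:30 = 12:42 on Jan 19 in Tehran.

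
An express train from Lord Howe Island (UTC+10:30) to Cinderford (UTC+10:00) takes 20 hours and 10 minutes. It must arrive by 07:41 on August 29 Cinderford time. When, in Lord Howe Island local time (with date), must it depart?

Target arrival in UTC: 07:41 − 10:00 = 21:41 on Aug 28.
Subtract 20 hours 10 minutes → departure 01:31 UTC on Aug 28.
Lord Howe Island is UTC+10:30: 01:31 + 10:30 = 12:01 on Aug 28.

12:01 on August 28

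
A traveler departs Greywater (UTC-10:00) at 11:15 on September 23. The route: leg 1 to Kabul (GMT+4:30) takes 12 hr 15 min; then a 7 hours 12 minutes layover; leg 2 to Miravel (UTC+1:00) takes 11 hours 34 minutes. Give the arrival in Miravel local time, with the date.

Convert departure to UTC: 11:15 + 10:00 = 21:15 UTC on Sep 23.
Add 12 hours 15 minutes leg 1 → 09:30 UTC (Sep 24).
Add 7 hours and 12 minutes layover in Kabul → 16:42 UTC.
Add 11 hours and 34 minutes leg 2 → 04:16 UTC (Sep 25).
Miravel is UTC+1:00, so local arrival = 04:16 + 1:00 = 05:16 on Sep 25.

05:16 on September 25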